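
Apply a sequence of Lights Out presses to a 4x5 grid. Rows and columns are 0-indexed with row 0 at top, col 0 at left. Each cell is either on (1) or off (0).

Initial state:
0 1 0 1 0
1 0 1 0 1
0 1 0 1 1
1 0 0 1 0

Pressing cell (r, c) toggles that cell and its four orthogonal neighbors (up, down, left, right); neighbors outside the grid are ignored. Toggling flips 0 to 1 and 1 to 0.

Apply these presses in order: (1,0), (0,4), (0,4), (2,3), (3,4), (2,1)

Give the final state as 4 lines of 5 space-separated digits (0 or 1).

After press 1 at (1,0):
1 1 0 1 0
0 1 1 0 1
1 1 0 1 1
1 0 0 1 0

After press 2 at (0,4):
1 1 0 0 1
0 1 1 0 0
1 1 0 1 1
1 0 0 1 0

After press 3 at (0,4):
1 1 0 1 0
0 1 1 0 1
1 1 0 1 1
1 0 0 1 0

After press 4 at (2,3):
1 1 0 1 0
0 1 1 1 1
1 1 1 0 0
1 0 0 0 0

After press 5 at (3,4):
1 1 0 1 0
0 1 1 1 1
1 1 1 0 1
1 0 0 1 1

After press 6 at (2,1):
1 1 0 1 0
0 0 1 1 1
0 0 0 0 1
1 1 0 1 1

Answer: 1 1 0 1 0
0 0 1 1 1
0 0 0 0 1
1 1 0 1 1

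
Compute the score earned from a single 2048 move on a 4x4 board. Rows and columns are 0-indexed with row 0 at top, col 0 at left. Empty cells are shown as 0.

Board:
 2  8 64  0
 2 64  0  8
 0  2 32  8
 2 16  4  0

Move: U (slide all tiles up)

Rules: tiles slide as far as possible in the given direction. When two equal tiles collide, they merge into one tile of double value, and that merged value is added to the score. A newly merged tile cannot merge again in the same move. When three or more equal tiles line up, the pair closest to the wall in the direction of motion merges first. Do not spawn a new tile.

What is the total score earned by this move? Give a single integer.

Answer: 20

Derivation:
Slide up:
col 0: [2, 2, 0, 2] -> [4, 2, 0, 0]  score +4 (running 4)
col 1: [8, 64, 2, 16] -> [8, 64, 2, 16]  score +0 (running 4)
col 2: [64, 0, 32, 4] -> [64, 32, 4, 0]  score +0 (running 4)
col 3: [0, 8, 8, 0] -> [16, 0, 0, 0]  score +16 (running 20)
Board after move:
 4  8 64 16
 2 64 32  0
 0  2  4  0
 0 16  0  0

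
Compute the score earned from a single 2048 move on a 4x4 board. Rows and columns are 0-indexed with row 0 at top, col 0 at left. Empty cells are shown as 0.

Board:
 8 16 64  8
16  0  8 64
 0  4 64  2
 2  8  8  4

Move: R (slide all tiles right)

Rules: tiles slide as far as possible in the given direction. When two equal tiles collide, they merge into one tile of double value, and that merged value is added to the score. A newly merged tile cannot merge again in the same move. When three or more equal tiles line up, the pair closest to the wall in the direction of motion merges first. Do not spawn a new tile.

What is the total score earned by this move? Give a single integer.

Slide right:
row 0: [8, 16, 64, 8] -> [8, 16, 64, 8]  score +0 (running 0)
row 1: [16, 0, 8, 64] -> [0, 16, 8, 64]  score +0 (running 0)
row 2: [0, 4, 64, 2] -> [0, 4, 64, 2]  score +0 (running 0)
row 3: [2, 8, 8, 4] -> [0, 2, 16, 4]  score +16 (running 16)
Board after move:
 8 16 64  8
 0 16  8 64
 0  4 64  2
 0  2 16  4

Answer: 16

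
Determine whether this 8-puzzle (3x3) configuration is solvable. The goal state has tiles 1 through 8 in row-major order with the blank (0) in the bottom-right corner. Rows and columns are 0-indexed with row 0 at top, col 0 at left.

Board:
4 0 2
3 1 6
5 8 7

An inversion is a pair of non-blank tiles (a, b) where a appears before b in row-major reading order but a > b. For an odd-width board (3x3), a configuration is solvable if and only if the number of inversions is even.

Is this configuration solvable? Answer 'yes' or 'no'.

Answer: no

Derivation:
Inversions (pairs i<j in row-major order where tile[i] > tile[j] > 0): 7
7 is odd, so the puzzle is not solvable.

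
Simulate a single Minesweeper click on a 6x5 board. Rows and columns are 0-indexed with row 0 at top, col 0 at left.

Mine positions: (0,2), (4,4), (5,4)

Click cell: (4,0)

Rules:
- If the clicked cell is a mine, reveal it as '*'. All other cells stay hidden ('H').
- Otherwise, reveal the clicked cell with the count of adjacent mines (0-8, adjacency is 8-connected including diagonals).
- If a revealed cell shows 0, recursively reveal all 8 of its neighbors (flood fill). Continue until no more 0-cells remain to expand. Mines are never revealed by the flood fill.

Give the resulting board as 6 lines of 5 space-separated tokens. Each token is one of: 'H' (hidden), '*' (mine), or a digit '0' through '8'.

0 1 H 1 0
0 1 1 1 0
0 0 0 0 0
0 0 0 1 1
0 0 0 2 H
0 0 0 2 H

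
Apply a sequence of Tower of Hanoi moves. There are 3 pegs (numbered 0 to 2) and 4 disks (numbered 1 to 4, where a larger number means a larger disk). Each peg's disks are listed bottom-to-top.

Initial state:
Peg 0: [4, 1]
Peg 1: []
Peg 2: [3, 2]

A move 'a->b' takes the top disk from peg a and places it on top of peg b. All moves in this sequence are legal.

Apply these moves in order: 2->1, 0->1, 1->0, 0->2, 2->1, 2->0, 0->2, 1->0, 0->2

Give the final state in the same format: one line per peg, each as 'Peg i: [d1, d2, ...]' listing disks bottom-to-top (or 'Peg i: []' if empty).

Answer: Peg 0: [4]
Peg 1: [2]
Peg 2: [3, 1]

Derivation:
After move 1 (2->1):
Peg 0: [4, 1]
Peg 1: [2]
Peg 2: [3]

After move 2 (0->1):
Peg 0: [4]
Peg 1: [2, 1]
Peg 2: [3]

After move 3 (1->0):
Peg 0: [4, 1]
Peg 1: [2]
Peg 2: [3]

After move 4 (0->2):
Peg 0: [4]
Peg 1: [2]
Peg 2: [3, 1]

After move 5 (2->1):
Peg 0: [4]
Peg 1: [2, 1]
Peg 2: [3]

After move 6 (2->0):
Peg 0: [4, 3]
Peg 1: [2, 1]
Peg 2: []

After move 7 (0->2):
Peg 0: [4]
Peg 1: [2, 1]
Peg 2: [3]

After move 8 (1->0):
Peg 0: [4, 1]
Peg 1: [2]
Peg 2: [3]

After move 9 (0->2):
Peg 0: [4]
Peg 1: [2]
Peg 2: [3, 1]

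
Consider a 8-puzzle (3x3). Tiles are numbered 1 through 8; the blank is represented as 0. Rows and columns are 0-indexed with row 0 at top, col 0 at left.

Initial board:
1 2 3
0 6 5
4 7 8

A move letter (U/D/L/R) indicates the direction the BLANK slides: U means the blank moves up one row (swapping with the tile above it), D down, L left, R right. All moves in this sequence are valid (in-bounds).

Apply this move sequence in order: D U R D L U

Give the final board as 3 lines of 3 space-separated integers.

After move 1 (D):
1 2 3
4 6 5
0 7 8

After move 2 (U):
1 2 3
0 6 5
4 7 8

After move 3 (R):
1 2 3
6 0 5
4 7 8

After move 4 (D):
1 2 3
6 7 5
4 0 8

After move 5 (L):
1 2 3
6 7 5
0 4 8

After move 6 (U):
1 2 3
0 7 5
6 4 8

Answer: 1 2 3
0 7 5
6 4 8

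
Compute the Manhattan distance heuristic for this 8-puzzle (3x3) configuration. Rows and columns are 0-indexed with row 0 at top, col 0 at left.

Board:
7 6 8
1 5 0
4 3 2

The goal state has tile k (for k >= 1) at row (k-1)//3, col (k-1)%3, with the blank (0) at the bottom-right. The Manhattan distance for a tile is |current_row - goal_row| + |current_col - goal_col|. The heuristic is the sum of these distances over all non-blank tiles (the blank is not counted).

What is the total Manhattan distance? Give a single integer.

Tile 7: (0,0)->(2,0) = 2
Tile 6: (0,1)->(1,2) = 2
Tile 8: (0,2)->(2,1) = 3
Tile 1: (1,0)->(0,0) = 1
Tile 5: (1,1)->(1,1) = 0
Tile 4: (2,0)->(1,0) = 1
Tile 3: (2,1)->(0,2) = 3
Tile 2: (2,2)->(0,1) = 3
Sum: 2 + 2 + 3 + 1 + 0 + 1 + 3 + 3 = 15

Answer: 15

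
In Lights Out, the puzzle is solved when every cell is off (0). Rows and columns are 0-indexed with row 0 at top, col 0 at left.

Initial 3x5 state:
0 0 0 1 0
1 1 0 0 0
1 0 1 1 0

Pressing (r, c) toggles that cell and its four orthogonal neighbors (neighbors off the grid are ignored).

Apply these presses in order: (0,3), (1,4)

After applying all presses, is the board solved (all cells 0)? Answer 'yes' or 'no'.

Answer: no

Derivation:
After press 1 at (0,3):
0 0 1 0 1
1 1 0 1 0
1 0 1 1 0

After press 2 at (1,4):
0 0 1 0 0
1 1 0 0 1
1 0 1 1 1

Lights still on: 8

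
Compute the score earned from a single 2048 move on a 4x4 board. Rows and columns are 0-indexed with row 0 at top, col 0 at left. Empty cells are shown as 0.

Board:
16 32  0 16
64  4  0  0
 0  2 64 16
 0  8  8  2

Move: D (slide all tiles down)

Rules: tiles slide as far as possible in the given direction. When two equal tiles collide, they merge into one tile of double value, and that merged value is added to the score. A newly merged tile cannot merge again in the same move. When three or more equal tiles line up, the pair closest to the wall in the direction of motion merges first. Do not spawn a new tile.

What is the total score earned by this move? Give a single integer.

Slide down:
col 0: [16, 64, 0, 0] -> [0, 0, 16, 64]  score +0 (running 0)
col 1: [32, 4, 2, 8] -> [32, 4, 2, 8]  score +0 (running 0)
col 2: [0, 0, 64, 8] -> [0, 0, 64, 8]  score +0 (running 0)
col 3: [16, 0, 16, 2] -> [0, 0, 32, 2]  score +32 (running 32)
Board after move:
 0 32  0  0
 0  4  0  0
16  2 64 32
64  8  8  2

Answer: 32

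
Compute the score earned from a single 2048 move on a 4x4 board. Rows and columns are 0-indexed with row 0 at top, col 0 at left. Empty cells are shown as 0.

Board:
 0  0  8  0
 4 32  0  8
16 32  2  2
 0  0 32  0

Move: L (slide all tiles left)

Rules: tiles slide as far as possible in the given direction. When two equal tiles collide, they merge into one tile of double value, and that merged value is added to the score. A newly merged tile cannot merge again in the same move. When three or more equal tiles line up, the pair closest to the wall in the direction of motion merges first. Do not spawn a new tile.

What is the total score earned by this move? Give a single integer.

Slide left:
row 0: [0, 0, 8, 0] -> [8, 0, 0, 0]  score +0 (running 0)
row 1: [4, 32, 0, 8] -> [4, 32, 8, 0]  score +0 (running 0)
row 2: [16, 32, 2, 2] -> [16, 32, 4, 0]  score +4 (running 4)
row 3: [0, 0, 32, 0] -> [32, 0, 0, 0]  score +0 (running 4)
Board after move:
 8  0  0  0
 4 32  8  0
16 32  4  0
32  0  0  0

Answer: 4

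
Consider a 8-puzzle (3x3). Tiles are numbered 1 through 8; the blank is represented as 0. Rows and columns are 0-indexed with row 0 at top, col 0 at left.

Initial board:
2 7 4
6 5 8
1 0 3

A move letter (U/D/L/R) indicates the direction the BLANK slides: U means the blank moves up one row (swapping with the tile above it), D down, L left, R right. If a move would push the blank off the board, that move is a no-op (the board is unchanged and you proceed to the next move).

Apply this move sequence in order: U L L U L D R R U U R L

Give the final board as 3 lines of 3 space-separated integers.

Answer: 2 0 7
6 8 4
1 5 3

Derivation:
After move 1 (U):
2 7 4
6 0 8
1 5 3

After move 2 (L):
2 7 4
0 6 8
1 5 3

After move 3 (L):
2 7 4
0 6 8
1 5 3

After move 4 (U):
0 7 4
2 6 8
1 5 3

After move 5 (L):
0 7 4
2 6 8
1 5 3

After move 6 (D):
2 7 4
0 6 8
1 5 3

After move 7 (R):
2 7 4
6 0 8
1 5 3

After move 8 (R):
2 7 4
6 8 0
1 5 3

After move 9 (U):
2 7 0
6 8 4
1 5 3

After move 10 (U):
2 7 0
6 8 4
1 5 3

After move 11 (R):
2 7 0
6 8 4
1 5 3

After move 12 (L):
2 0 7
6 8 4
1 5 3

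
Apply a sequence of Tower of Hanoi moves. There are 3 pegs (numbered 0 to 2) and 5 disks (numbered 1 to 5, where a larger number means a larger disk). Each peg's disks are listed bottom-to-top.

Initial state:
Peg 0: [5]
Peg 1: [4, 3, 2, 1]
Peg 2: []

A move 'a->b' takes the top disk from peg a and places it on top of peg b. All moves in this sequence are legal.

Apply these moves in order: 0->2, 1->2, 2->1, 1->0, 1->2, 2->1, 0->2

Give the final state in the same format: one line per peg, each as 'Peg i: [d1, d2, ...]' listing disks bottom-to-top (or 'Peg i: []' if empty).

Answer: Peg 0: []
Peg 1: [4, 3, 2]
Peg 2: [5, 1]

Derivation:
After move 1 (0->2):
Peg 0: []
Peg 1: [4, 3, 2, 1]
Peg 2: [5]

After move 2 (1->2):
Peg 0: []
Peg 1: [4, 3, 2]
Peg 2: [5, 1]

After move 3 (2->1):
Peg 0: []
Peg 1: [4, 3, 2, 1]
Peg 2: [5]

After move 4 (1->0):
Peg 0: [1]
Peg 1: [4, 3, 2]
Peg 2: [5]

After move 5 (1->2):
Peg 0: [1]
Peg 1: [4, 3]
Peg 2: [5, 2]

After move 6 (2->1):
Peg 0: [1]
Peg 1: [4, 3, 2]
Peg 2: [5]

After move 7 (0->2):
Peg 0: []
Peg 1: [4, 3, 2]
Peg 2: [5, 1]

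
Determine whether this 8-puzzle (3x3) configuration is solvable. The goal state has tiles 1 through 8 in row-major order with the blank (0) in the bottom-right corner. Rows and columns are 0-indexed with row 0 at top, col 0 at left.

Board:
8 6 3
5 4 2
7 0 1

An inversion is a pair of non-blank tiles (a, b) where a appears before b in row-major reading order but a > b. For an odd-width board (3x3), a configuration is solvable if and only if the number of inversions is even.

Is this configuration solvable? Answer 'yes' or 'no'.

Inversions (pairs i<j in row-major order where tile[i] > tile[j] > 0): 21
21 is odd, so the puzzle is not solvable.

Answer: no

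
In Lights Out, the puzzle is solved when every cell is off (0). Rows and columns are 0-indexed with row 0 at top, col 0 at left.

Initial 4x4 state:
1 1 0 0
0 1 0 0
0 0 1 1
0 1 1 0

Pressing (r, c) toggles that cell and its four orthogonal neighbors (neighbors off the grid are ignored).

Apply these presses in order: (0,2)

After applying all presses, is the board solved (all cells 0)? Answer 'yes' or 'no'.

After press 1 at (0,2):
1 0 1 1
0 1 1 0
0 0 1 1
0 1 1 0

Lights still on: 9

Answer: no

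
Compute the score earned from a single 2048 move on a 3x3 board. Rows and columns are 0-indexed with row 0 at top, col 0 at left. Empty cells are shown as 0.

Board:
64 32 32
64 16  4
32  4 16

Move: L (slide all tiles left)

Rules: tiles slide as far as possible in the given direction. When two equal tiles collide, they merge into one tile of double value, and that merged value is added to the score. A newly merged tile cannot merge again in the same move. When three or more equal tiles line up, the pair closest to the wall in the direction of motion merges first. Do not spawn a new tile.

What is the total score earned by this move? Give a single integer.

Slide left:
row 0: [64, 32, 32] -> [64, 64, 0]  score +64 (running 64)
row 1: [64, 16, 4] -> [64, 16, 4]  score +0 (running 64)
row 2: [32, 4, 16] -> [32, 4, 16]  score +0 (running 64)
Board after move:
64 64  0
64 16  4
32  4 16

Answer: 64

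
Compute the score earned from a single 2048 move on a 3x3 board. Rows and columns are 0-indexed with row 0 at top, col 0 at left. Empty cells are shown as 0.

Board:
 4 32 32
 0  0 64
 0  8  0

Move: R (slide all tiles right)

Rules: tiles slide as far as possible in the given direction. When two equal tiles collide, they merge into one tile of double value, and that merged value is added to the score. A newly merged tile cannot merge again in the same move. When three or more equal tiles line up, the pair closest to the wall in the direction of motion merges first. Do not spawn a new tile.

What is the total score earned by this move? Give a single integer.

Answer: 64

Derivation:
Slide right:
row 0: [4, 32, 32] -> [0, 4, 64]  score +64 (running 64)
row 1: [0, 0, 64] -> [0, 0, 64]  score +0 (running 64)
row 2: [0, 8, 0] -> [0, 0, 8]  score +0 (running 64)
Board after move:
 0  4 64
 0  0 64
 0  0  8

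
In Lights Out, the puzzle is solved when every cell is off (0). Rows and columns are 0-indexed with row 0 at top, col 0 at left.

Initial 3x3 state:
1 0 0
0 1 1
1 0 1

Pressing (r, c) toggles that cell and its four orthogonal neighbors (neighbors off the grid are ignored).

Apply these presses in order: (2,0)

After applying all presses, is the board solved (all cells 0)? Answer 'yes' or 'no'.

After press 1 at (2,0):
1 0 0
1 1 1
0 1 1

Lights still on: 6

Answer: no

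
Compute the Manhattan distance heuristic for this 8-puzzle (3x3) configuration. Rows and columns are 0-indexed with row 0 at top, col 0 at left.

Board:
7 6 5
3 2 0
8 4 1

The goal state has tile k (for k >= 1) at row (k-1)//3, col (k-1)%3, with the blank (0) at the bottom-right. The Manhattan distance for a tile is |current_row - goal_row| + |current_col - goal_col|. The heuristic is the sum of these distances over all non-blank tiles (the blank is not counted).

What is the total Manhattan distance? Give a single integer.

Answer: 17

Derivation:
Tile 7: (0,0)->(2,0) = 2
Tile 6: (0,1)->(1,2) = 2
Tile 5: (0,2)->(1,1) = 2
Tile 3: (1,0)->(0,2) = 3
Tile 2: (1,1)->(0,1) = 1
Tile 8: (2,0)->(2,1) = 1
Tile 4: (2,1)->(1,0) = 2
Tile 1: (2,2)->(0,0) = 4
Sum: 2 + 2 + 2 + 3 + 1 + 1 + 2 + 4 = 17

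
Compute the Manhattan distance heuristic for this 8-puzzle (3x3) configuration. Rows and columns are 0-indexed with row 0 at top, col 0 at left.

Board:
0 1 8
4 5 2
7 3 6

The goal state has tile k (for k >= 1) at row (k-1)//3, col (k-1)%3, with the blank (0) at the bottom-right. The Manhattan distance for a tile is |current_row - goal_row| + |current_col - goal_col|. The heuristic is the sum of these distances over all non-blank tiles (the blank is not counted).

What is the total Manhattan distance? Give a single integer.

Tile 1: at (0,1), goal (0,0), distance |0-0|+|1-0| = 1
Tile 8: at (0,2), goal (2,1), distance |0-2|+|2-1| = 3
Tile 4: at (1,0), goal (1,0), distance |1-1|+|0-0| = 0
Tile 5: at (1,1), goal (1,1), distance |1-1|+|1-1| = 0
Tile 2: at (1,2), goal (0,1), distance |1-0|+|2-1| = 2
Tile 7: at (2,0), goal (2,0), distance |2-2|+|0-0| = 0
Tile 3: at (2,1), goal (0,2), distance |2-0|+|1-2| = 3
Tile 6: at (2,2), goal (1,2), distance |2-1|+|2-2| = 1
Sum: 1 + 3 + 0 + 0 + 2 + 0 + 3 + 1 = 10

Answer: 10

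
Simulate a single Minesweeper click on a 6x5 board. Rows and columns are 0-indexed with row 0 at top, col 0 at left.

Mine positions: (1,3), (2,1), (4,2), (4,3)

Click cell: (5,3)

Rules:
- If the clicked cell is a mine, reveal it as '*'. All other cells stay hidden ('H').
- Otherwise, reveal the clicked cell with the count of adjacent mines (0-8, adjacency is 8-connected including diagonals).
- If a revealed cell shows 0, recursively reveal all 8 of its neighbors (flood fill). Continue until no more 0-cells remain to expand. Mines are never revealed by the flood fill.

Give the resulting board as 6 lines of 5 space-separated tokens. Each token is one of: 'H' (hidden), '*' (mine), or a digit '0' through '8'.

H H H H H
H H H H H
H H H H H
H H H H H
H H H H H
H H H 2 H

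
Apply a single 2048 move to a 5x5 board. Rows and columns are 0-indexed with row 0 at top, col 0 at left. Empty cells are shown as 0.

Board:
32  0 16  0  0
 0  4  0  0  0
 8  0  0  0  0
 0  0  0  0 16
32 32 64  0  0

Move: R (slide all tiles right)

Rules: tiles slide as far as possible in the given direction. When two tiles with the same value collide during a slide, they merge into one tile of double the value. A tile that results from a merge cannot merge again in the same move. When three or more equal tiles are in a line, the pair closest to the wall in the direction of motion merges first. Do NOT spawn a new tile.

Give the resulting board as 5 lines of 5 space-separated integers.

Slide right:
row 0: [32, 0, 16, 0, 0] -> [0, 0, 0, 32, 16]
row 1: [0, 4, 0, 0, 0] -> [0, 0, 0, 0, 4]
row 2: [8, 0, 0, 0, 0] -> [0, 0, 0, 0, 8]
row 3: [0, 0, 0, 0, 16] -> [0, 0, 0, 0, 16]
row 4: [32, 32, 64, 0, 0] -> [0, 0, 0, 64, 64]

Answer:  0  0  0 32 16
 0  0  0  0  4
 0  0  0  0  8
 0  0  0  0 16
 0  0  0 64 64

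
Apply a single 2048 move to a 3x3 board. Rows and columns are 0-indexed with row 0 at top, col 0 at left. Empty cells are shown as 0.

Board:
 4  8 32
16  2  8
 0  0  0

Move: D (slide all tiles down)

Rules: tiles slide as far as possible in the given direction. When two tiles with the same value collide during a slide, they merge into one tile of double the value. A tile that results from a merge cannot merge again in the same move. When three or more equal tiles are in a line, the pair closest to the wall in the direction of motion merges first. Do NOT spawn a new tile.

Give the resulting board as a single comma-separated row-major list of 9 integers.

Slide down:
col 0: [4, 16, 0] -> [0, 4, 16]
col 1: [8, 2, 0] -> [0, 8, 2]
col 2: [32, 8, 0] -> [0, 32, 8]

Answer: 0, 0, 0, 4, 8, 32, 16, 2, 8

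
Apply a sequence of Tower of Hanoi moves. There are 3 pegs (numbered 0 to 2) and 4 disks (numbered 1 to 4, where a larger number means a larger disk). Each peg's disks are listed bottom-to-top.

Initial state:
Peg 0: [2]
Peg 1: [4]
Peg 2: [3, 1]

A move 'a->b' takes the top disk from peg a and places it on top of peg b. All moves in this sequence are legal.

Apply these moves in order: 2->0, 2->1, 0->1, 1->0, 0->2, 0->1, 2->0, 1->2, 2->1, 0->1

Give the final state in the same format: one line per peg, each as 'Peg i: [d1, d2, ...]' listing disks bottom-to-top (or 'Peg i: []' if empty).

After move 1 (2->0):
Peg 0: [2, 1]
Peg 1: [4]
Peg 2: [3]

After move 2 (2->1):
Peg 0: [2, 1]
Peg 1: [4, 3]
Peg 2: []

After move 3 (0->1):
Peg 0: [2]
Peg 1: [4, 3, 1]
Peg 2: []

After move 4 (1->0):
Peg 0: [2, 1]
Peg 1: [4, 3]
Peg 2: []

After move 5 (0->2):
Peg 0: [2]
Peg 1: [4, 3]
Peg 2: [1]

After move 6 (0->1):
Peg 0: []
Peg 1: [4, 3, 2]
Peg 2: [1]

After move 7 (2->0):
Peg 0: [1]
Peg 1: [4, 3, 2]
Peg 2: []

After move 8 (1->2):
Peg 0: [1]
Peg 1: [4, 3]
Peg 2: [2]

After move 9 (2->1):
Peg 0: [1]
Peg 1: [4, 3, 2]
Peg 2: []

After move 10 (0->1):
Peg 0: []
Peg 1: [4, 3, 2, 1]
Peg 2: []

Answer: Peg 0: []
Peg 1: [4, 3, 2, 1]
Peg 2: []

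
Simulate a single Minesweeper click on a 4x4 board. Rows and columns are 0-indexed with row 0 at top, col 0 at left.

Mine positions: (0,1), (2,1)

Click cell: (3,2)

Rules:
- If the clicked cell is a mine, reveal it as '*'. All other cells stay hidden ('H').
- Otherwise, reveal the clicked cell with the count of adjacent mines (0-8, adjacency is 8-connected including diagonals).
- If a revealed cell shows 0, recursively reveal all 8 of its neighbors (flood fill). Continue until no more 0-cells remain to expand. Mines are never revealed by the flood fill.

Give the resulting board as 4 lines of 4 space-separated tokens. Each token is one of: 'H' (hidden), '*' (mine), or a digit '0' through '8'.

H H H H
H H H H
H H H H
H H 1 H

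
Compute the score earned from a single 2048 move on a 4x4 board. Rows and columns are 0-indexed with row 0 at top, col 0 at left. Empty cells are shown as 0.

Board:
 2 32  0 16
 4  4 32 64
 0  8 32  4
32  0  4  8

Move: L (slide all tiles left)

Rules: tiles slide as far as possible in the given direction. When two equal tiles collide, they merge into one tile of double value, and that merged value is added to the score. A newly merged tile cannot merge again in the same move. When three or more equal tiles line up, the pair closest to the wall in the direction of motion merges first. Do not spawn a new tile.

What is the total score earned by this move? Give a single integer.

Answer: 8

Derivation:
Slide left:
row 0: [2, 32, 0, 16] -> [2, 32, 16, 0]  score +0 (running 0)
row 1: [4, 4, 32, 64] -> [8, 32, 64, 0]  score +8 (running 8)
row 2: [0, 8, 32, 4] -> [8, 32, 4, 0]  score +0 (running 8)
row 3: [32, 0, 4, 8] -> [32, 4, 8, 0]  score +0 (running 8)
Board after move:
 2 32 16  0
 8 32 64  0
 8 32  4  0
32  4  8  0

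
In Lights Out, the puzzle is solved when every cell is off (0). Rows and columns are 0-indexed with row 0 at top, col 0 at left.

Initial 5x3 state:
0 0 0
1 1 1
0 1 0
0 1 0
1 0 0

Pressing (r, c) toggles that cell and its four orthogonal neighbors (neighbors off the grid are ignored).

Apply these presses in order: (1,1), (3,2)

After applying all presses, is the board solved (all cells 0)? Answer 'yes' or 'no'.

After press 1 at (1,1):
0 1 0
0 0 0
0 0 0
0 1 0
1 0 0

After press 2 at (3,2):
0 1 0
0 0 0
0 0 1
0 0 1
1 0 1

Lights still on: 5

Answer: no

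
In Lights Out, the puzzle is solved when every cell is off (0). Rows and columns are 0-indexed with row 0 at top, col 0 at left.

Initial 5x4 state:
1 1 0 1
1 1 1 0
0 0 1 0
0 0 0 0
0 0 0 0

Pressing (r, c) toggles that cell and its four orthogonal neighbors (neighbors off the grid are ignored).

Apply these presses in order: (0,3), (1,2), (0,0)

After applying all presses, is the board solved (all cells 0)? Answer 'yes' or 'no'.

After press 1 at (0,3):
1 1 1 0
1 1 1 1
0 0 1 0
0 0 0 0
0 0 0 0

After press 2 at (1,2):
1 1 0 0
1 0 0 0
0 0 0 0
0 0 0 0
0 0 0 0

After press 3 at (0,0):
0 0 0 0
0 0 0 0
0 0 0 0
0 0 0 0
0 0 0 0

Lights still on: 0

Answer: yes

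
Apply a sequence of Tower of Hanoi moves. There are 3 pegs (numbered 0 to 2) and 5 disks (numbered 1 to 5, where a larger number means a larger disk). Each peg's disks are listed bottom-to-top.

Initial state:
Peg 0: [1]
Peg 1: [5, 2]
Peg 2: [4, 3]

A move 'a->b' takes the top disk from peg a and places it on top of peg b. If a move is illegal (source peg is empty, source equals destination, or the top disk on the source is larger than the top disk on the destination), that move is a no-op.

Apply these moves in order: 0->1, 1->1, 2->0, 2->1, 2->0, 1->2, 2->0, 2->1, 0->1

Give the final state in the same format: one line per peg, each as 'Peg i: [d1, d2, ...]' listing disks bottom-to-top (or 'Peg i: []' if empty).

Answer: Peg 0: [3]
Peg 1: [5, 2, 1]
Peg 2: [4]

Derivation:
After move 1 (0->1):
Peg 0: []
Peg 1: [5, 2, 1]
Peg 2: [4, 3]

After move 2 (1->1):
Peg 0: []
Peg 1: [5, 2, 1]
Peg 2: [4, 3]

After move 3 (2->0):
Peg 0: [3]
Peg 1: [5, 2, 1]
Peg 2: [4]

After move 4 (2->1):
Peg 0: [3]
Peg 1: [5, 2, 1]
Peg 2: [4]

After move 5 (2->0):
Peg 0: [3]
Peg 1: [5, 2, 1]
Peg 2: [4]

After move 6 (1->2):
Peg 0: [3]
Peg 1: [5, 2]
Peg 2: [4, 1]

After move 7 (2->0):
Peg 0: [3, 1]
Peg 1: [5, 2]
Peg 2: [4]

After move 8 (2->1):
Peg 0: [3, 1]
Peg 1: [5, 2]
Peg 2: [4]

After move 9 (0->1):
Peg 0: [3]
Peg 1: [5, 2, 1]
Peg 2: [4]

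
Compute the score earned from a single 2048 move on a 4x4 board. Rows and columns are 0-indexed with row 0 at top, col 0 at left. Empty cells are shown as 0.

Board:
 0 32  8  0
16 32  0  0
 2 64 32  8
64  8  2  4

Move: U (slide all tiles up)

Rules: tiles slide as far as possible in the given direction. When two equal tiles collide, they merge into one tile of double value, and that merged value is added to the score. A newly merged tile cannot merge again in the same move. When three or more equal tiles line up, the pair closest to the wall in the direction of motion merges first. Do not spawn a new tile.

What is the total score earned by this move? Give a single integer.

Slide up:
col 0: [0, 16, 2, 64] -> [16, 2, 64, 0]  score +0 (running 0)
col 1: [32, 32, 64, 8] -> [64, 64, 8, 0]  score +64 (running 64)
col 2: [8, 0, 32, 2] -> [8, 32, 2, 0]  score +0 (running 64)
col 3: [0, 0, 8, 4] -> [8, 4, 0, 0]  score +0 (running 64)
Board after move:
16 64  8  8
 2 64 32  4
64  8  2  0
 0  0  0  0

Answer: 64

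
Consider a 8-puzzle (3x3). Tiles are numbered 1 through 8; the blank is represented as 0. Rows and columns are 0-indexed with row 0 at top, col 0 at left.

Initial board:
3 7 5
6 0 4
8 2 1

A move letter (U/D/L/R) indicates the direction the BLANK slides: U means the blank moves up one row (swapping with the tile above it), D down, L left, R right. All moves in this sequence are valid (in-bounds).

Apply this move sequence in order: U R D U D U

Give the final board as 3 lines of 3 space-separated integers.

After move 1 (U):
3 0 5
6 7 4
8 2 1

After move 2 (R):
3 5 0
6 7 4
8 2 1

After move 3 (D):
3 5 4
6 7 0
8 2 1

After move 4 (U):
3 5 0
6 7 4
8 2 1

After move 5 (D):
3 5 4
6 7 0
8 2 1

After move 6 (U):
3 5 0
6 7 4
8 2 1

Answer: 3 5 0
6 7 4
8 2 1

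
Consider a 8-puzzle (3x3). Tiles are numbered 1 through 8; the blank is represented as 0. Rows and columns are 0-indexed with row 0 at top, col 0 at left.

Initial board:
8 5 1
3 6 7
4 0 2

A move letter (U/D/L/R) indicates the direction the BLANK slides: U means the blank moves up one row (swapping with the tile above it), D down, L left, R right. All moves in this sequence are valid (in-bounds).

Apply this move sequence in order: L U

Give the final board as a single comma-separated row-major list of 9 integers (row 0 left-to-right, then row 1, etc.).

After move 1 (L):
8 5 1
3 6 7
0 4 2

After move 2 (U):
8 5 1
0 6 7
3 4 2

Answer: 8, 5, 1, 0, 6, 7, 3, 4, 2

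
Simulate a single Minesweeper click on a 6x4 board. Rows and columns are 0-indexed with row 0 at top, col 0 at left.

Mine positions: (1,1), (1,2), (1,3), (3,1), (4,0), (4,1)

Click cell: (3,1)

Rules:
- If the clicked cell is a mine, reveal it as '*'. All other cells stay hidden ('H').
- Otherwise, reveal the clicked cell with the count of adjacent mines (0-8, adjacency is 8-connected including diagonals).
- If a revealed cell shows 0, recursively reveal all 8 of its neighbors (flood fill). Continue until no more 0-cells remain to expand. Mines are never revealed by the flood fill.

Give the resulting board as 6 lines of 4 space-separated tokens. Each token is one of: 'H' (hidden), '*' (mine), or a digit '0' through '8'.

H H H H
H H H H
H H H H
H * H H
H H H H
H H H H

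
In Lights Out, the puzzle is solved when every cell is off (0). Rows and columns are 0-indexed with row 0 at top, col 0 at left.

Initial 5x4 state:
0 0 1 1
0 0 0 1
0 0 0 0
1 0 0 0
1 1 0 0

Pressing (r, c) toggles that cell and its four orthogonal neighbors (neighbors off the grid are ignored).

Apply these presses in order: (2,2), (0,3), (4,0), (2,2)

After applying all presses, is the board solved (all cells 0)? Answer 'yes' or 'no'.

Answer: yes

Derivation:
After press 1 at (2,2):
0 0 1 1
0 0 1 1
0 1 1 1
1 0 1 0
1 1 0 0

After press 2 at (0,3):
0 0 0 0
0 0 1 0
0 1 1 1
1 0 1 0
1 1 0 0

After press 3 at (4,0):
0 0 0 0
0 0 1 0
0 1 1 1
0 0 1 0
0 0 0 0

After press 4 at (2,2):
0 0 0 0
0 0 0 0
0 0 0 0
0 0 0 0
0 0 0 0

Lights still on: 0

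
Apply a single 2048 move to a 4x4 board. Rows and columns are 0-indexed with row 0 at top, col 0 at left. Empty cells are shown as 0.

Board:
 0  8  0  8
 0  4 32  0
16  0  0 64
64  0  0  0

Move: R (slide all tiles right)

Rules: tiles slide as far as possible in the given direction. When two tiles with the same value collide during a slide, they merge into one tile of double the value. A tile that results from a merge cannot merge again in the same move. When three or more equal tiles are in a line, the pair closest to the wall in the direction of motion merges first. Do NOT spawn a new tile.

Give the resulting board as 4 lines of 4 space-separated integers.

Slide right:
row 0: [0, 8, 0, 8] -> [0, 0, 0, 16]
row 1: [0, 4, 32, 0] -> [0, 0, 4, 32]
row 2: [16, 0, 0, 64] -> [0, 0, 16, 64]
row 3: [64, 0, 0, 0] -> [0, 0, 0, 64]

Answer:  0  0  0 16
 0  0  4 32
 0  0 16 64
 0  0  0 64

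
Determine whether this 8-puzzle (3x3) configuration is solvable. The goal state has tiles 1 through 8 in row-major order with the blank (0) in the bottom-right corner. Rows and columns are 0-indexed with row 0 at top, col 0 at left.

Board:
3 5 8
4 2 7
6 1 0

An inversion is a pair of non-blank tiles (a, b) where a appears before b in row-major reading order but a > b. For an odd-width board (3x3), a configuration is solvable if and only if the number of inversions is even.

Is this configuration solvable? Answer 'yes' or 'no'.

Answer: yes

Derivation:
Inversions (pairs i<j in row-major order where tile[i] > tile[j] > 0): 16
16 is even, so the puzzle is solvable.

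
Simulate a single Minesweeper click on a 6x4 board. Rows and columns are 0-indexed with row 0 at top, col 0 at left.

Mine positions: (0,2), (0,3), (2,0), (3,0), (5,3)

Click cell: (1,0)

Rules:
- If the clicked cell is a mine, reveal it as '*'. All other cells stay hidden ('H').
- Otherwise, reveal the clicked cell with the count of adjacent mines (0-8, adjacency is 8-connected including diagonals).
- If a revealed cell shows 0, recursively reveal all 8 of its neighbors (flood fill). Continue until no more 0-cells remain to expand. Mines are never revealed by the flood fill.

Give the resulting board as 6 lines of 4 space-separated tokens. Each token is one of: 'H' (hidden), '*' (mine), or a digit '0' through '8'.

H H H H
1 H H H
H H H H
H H H H
H H H H
H H H H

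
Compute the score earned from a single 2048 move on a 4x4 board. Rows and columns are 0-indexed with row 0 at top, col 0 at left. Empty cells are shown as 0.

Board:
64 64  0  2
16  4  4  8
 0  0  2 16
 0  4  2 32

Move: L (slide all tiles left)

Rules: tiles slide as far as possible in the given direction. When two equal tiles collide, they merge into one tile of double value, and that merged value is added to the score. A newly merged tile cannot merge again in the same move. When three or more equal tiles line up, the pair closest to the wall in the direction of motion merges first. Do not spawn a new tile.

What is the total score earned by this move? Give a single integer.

Slide left:
row 0: [64, 64, 0, 2] -> [128, 2, 0, 0]  score +128 (running 128)
row 1: [16, 4, 4, 8] -> [16, 8, 8, 0]  score +8 (running 136)
row 2: [0, 0, 2, 16] -> [2, 16, 0, 0]  score +0 (running 136)
row 3: [0, 4, 2, 32] -> [4, 2, 32, 0]  score +0 (running 136)
Board after move:
128   2   0   0
 16   8   8   0
  2  16   0   0
  4   2  32   0

Answer: 136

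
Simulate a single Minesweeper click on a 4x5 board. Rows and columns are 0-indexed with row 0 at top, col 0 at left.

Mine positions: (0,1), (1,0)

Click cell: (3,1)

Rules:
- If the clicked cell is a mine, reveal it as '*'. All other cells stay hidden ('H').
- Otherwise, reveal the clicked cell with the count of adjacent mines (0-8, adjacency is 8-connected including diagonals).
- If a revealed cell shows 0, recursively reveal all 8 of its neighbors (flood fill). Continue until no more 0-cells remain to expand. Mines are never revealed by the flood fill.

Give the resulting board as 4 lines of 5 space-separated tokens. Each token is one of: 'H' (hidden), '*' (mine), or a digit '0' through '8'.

H H 1 0 0
H 2 1 0 0
1 1 0 0 0
0 0 0 0 0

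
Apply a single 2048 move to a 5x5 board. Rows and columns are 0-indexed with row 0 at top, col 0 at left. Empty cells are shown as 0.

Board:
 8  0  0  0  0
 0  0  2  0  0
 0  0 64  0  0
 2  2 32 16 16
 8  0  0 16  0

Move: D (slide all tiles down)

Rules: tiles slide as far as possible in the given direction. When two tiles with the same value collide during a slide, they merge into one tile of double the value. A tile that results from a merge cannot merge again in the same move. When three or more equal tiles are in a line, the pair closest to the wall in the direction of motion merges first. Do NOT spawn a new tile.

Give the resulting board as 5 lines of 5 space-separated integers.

Slide down:
col 0: [8, 0, 0, 2, 8] -> [0, 0, 8, 2, 8]
col 1: [0, 0, 0, 2, 0] -> [0, 0, 0, 0, 2]
col 2: [0, 2, 64, 32, 0] -> [0, 0, 2, 64, 32]
col 3: [0, 0, 0, 16, 16] -> [0, 0, 0, 0, 32]
col 4: [0, 0, 0, 16, 0] -> [0, 0, 0, 0, 16]

Answer:  0  0  0  0  0
 0  0  0  0  0
 8  0  2  0  0
 2  0 64  0  0
 8  2 32 32 16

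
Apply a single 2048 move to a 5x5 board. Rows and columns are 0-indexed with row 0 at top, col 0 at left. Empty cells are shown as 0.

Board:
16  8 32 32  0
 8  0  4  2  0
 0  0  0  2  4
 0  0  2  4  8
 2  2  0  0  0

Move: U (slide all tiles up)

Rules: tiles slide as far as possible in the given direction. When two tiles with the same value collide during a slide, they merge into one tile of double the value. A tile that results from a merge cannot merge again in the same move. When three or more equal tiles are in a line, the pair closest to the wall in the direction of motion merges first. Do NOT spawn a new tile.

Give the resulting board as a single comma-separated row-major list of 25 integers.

Slide up:
col 0: [16, 8, 0, 0, 2] -> [16, 8, 2, 0, 0]
col 1: [8, 0, 0, 0, 2] -> [8, 2, 0, 0, 0]
col 2: [32, 4, 0, 2, 0] -> [32, 4, 2, 0, 0]
col 3: [32, 2, 2, 4, 0] -> [32, 4, 4, 0, 0]
col 4: [0, 0, 4, 8, 0] -> [4, 8, 0, 0, 0]

Answer: 16, 8, 32, 32, 4, 8, 2, 4, 4, 8, 2, 0, 2, 4, 0, 0, 0, 0, 0, 0, 0, 0, 0, 0, 0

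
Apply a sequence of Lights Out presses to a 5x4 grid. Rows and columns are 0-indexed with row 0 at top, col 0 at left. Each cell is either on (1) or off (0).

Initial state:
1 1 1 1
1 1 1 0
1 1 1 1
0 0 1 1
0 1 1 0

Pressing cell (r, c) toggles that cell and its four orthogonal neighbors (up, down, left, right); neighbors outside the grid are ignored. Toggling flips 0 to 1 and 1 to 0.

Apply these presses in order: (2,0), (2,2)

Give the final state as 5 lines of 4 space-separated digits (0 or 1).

Answer: 1 1 1 1
0 1 0 0
0 1 0 0
1 0 0 1
0 1 1 0

Derivation:
After press 1 at (2,0):
1 1 1 1
0 1 1 0
0 0 1 1
1 0 1 1
0 1 1 0

After press 2 at (2,2):
1 1 1 1
0 1 0 0
0 1 0 0
1 0 0 1
0 1 1 0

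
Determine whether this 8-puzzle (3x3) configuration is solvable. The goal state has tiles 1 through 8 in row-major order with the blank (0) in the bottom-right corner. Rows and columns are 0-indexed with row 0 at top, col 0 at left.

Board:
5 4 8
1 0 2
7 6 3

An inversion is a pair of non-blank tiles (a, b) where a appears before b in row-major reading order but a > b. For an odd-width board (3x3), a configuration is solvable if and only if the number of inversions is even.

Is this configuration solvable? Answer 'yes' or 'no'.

Inversions (pairs i<j in row-major order where tile[i] > tile[j] > 0): 15
15 is odd, so the puzzle is not solvable.

Answer: no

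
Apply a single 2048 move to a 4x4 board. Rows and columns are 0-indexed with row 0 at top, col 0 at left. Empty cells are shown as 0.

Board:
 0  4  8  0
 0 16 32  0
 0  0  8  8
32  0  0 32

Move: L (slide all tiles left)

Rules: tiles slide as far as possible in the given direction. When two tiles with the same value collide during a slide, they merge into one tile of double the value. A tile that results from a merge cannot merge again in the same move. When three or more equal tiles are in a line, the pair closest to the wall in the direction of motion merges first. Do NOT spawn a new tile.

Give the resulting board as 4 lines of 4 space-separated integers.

Answer:  4  8  0  0
16 32  0  0
16  0  0  0
64  0  0  0

Derivation:
Slide left:
row 0: [0, 4, 8, 0] -> [4, 8, 0, 0]
row 1: [0, 16, 32, 0] -> [16, 32, 0, 0]
row 2: [0, 0, 8, 8] -> [16, 0, 0, 0]
row 3: [32, 0, 0, 32] -> [64, 0, 0, 0]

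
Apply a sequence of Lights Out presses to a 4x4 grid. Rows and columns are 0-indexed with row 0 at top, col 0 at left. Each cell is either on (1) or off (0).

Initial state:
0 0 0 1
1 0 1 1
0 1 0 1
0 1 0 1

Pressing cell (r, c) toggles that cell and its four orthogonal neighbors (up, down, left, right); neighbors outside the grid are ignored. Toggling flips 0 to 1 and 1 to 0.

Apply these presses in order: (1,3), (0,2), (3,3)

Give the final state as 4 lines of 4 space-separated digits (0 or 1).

Answer: 0 1 1 1
1 0 1 0
0 1 0 1
0 1 1 0

Derivation:
After press 1 at (1,3):
0 0 0 0
1 0 0 0
0 1 0 0
0 1 0 1

After press 2 at (0,2):
0 1 1 1
1 0 1 0
0 1 0 0
0 1 0 1

After press 3 at (3,3):
0 1 1 1
1 0 1 0
0 1 0 1
0 1 1 0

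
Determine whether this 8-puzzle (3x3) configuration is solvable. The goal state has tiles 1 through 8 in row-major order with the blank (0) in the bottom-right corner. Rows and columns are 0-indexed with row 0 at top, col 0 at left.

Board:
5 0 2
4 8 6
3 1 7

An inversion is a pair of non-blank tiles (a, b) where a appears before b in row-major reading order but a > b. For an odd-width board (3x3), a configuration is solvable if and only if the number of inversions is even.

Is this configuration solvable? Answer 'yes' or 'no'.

Answer: yes

Derivation:
Inversions (pairs i<j in row-major order where tile[i] > tile[j] > 0): 14
14 is even, so the puzzle is solvable.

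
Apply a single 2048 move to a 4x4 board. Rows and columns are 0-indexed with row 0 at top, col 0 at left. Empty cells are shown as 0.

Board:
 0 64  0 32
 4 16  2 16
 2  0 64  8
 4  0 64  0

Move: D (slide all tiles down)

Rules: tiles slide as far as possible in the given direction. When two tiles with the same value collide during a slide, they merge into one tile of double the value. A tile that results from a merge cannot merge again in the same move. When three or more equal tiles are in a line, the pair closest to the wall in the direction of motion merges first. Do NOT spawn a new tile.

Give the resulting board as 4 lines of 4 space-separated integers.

Slide down:
col 0: [0, 4, 2, 4] -> [0, 4, 2, 4]
col 1: [64, 16, 0, 0] -> [0, 0, 64, 16]
col 2: [0, 2, 64, 64] -> [0, 0, 2, 128]
col 3: [32, 16, 8, 0] -> [0, 32, 16, 8]

Answer:   0   0   0   0
  4   0   0  32
  2  64   2  16
  4  16 128   8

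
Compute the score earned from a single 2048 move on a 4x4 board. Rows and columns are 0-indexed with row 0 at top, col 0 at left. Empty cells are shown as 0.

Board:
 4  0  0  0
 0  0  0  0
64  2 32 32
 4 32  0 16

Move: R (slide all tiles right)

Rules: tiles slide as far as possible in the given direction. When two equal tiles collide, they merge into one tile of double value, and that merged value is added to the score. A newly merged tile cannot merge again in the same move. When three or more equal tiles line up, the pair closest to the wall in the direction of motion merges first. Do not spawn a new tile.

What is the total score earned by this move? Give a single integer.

Answer: 64

Derivation:
Slide right:
row 0: [4, 0, 0, 0] -> [0, 0, 0, 4]  score +0 (running 0)
row 1: [0, 0, 0, 0] -> [0, 0, 0, 0]  score +0 (running 0)
row 2: [64, 2, 32, 32] -> [0, 64, 2, 64]  score +64 (running 64)
row 3: [4, 32, 0, 16] -> [0, 4, 32, 16]  score +0 (running 64)
Board after move:
 0  0  0  4
 0  0  0  0
 0 64  2 64
 0  4 32 16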